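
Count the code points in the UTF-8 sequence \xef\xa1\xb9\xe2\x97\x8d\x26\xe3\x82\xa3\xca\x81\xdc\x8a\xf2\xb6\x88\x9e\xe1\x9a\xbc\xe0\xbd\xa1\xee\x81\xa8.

Byte at offset 0: 0xEF = 11101111 → 3-byte char (#1). Advance 3.
Byte at offset 3: 0xE2 = 11100010 → 3-byte char (#2). Advance 3.
Byte at offset 6: 0x26 = 00100110 → 1-byte char (#3). Advance 1.
Byte at offset 7: 0xE3 = 11100011 → 3-byte char (#4). Advance 3.
Byte at offset 10: 0xCA = 11001010 → 2-byte char (#5). Advance 2.
Byte at offset 12: 0xDC = 11011100 → 2-byte char (#6). Advance 2.
Byte at offset 14: 0xF2 = 11110010 → 4-byte char (#7). Advance 4.
Byte at offset 18: 0xE1 = 11100001 → 3-byte char (#8). Advance 3.
Byte at offset 21: 0xE0 = 11100000 → 3-byte char (#9). Advance 3.
Byte at offset 24: 0xEE = 11101110 → 3-byte char (#10). Advance 3.
Reached end at offset 27 after 10 code points.

10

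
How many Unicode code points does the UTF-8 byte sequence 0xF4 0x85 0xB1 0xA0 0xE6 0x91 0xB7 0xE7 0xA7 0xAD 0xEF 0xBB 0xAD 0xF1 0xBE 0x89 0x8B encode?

Byte at offset 0: 0xF4 = 11110100 → 4-byte char (#1). Advance 4.
Byte at offset 4: 0xE6 = 11100110 → 3-byte char (#2). Advance 3.
Byte at offset 7: 0xE7 = 11100111 → 3-byte char (#3). Advance 3.
Byte at offset 10: 0xEF = 11101111 → 3-byte char (#4). Advance 3.
Byte at offset 13: 0xF1 = 11110001 → 4-byte char (#5). Advance 4.
Reached end at offset 17 after 5 code points.

5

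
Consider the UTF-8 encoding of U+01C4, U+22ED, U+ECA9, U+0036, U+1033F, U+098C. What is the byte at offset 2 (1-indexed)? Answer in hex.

1-indexed offset 2 is 0-indexed offset 1.
U+01C4 → 2-byte form C7 84 at offsets 0–1.
Offset 1 falls in char 1's range; it's byte 2 of C7 84 = 0x84.

0x84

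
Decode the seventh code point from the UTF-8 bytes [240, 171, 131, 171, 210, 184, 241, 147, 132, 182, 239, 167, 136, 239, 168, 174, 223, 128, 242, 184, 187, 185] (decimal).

U+B8EF9

Offset 0: leading byte 0xF0 = 11110000 → 4-byte char #1 = F0 AB 83 AB.
Offset 4: leading byte 0xD2 = 11010010 → 2-byte char #2 = D2 B8.
Offset 6: leading byte 0xF1 = 11110001 → 4-byte char #3 = F1 93 84 B6.
Offset 10: leading byte 0xEF = 11101111 → 3-byte char #4 = EF A7 88.
Offset 13: leading byte 0xEF = 11101111 → 3-byte char #5 = EF A8 AE.
Offset 16: leading byte 0xDF = 11011111 → 2-byte char #6 = DF 80.
Offset 18: leading byte 0xF2 = 11110010 → 4-byte char #7 = F2 B8 BB B9.
Leading byte 0xF2 = 11110010 matches 11110xxx → 4-byte sequence.
Byte 1: 0xF2 = 11110010, payload 010 (3 bits).
Byte 2: 0xB8 = 10111000 (10xxxxxx ✓), payload 111000.
Byte 3: 0xBB = 10111011 (10xxxxxx ✓), payload 111011.
Byte 4: 0xB9 = 10111001 (10xxxxxx ✓), payload 111001.
Concatenate: 010111000111011111001 = 0xB8EF9 (21 bits → U+B8EF9).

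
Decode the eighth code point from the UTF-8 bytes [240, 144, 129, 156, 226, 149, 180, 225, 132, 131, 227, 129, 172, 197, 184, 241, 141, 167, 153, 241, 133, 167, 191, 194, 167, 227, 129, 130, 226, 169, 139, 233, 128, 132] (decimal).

Offset 0: leading byte 0xF0 = 11110000 → 4-byte char #1 = F0 90 81 9C.
Offset 4: leading byte 0xE2 = 11100010 → 3-byte char #2 = E2 95 B4.
Offset 7: leading byte 0xE1 = 11100001 → 3-byte char #3 = E1 84 83.
Offset 10: leading byte 0xE3 = 11100011 → 3-byte char #4 = E3 81 AC.
Offset 13: leading byte 0xC5 = 11000101 → 2-byte char #5 = C5 B8.
Offset 15: leading byte 0xF1 = 11110001 → 4-byte char #6 = F1 8D A7 99.
Offset 19: leading byte 0xF1 = 11110001 → 4-byte char #7 = F1 85 A7 BF.
Offset 23: leading byte 0xC2 = 11000010 → 2-byte char #8 = C2 A7.
Leading byte 0xC2 = 11000010 matches 110xxxxx → 2-byte sequence.
Byte 1: 0xC2 = 11000010, payload 00010 (5 bits).
Byte 2: 0xA7 = 10100111 (10xxxxxx ✓), payload 100111.
Concatenate: 00010100111 = 0xA7 (11 bits → U+00A7).

U+00A7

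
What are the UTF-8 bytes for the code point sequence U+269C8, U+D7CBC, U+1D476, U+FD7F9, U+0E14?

F0 A6 A7 88 F3 97 B2 BC F0 9D 91 B6 F3 BD 9F B9 E0 B8 94

U+269C8: 4-byte form → F0 A6 A7 88.
U+D7CBC: 4-byte form → F3 97 B2 BC.
U+1D476: 4-byte form → F0 9D 91 B6.
U+FD7F9: 4-byte form → F3 BD 9F B9.
U+0E14: 3-byte form → E0 B8 94.
Concatenated (19 bytes): F0 A6 A7 88 F3 97 B2 BC F0 9D 91 B6 F3 BD 9F B9 E0 B8 94.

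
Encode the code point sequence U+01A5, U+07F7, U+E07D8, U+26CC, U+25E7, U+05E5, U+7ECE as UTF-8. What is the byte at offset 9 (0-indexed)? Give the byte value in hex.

0x9B

U+01A5 → 2-byte form C6 A5 at offsets 0–1.
U+07F7 → 2-byte form DF B7 at offsets 2–3.
U+E07D8 → 4-byte form F3 A0 9F 98 at offsets 4–7.
U+26CC → 3-byte form E2 9B 8C at offsets 8–10.
Offset 9 falls in char 4's range; it's byte 2 of E2 9B 8C = 0x9B.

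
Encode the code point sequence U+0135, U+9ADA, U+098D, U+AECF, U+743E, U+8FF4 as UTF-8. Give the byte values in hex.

C4 B5 E9 AB 9A E0 A6 8D EA BB 8F E7 90 BE E8 BF B4

U+0135: 2-byte form → C4 B5.
U+9ADA: 3-byte form → E9 AB 9A.
U+098D: 3-byte form → E0 A6 8D.
U+AECF: 3-byte form → EA BB 8F.
U+743E: 3-byte form → E7 90 BE.
U+8FF4: 3-byte form → E8 BF B4.
Concatenated (17 bytes): C4 B5 E9 AB 9A E0 A6 8D EA BB 8F E7 90 BE E8 BF B4.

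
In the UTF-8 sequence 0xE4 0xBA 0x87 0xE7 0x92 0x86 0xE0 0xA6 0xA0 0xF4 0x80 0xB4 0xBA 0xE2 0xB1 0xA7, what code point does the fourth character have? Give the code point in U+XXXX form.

U+100D3A

Offset 0: leading byte 0xE4 = 11100100 → 3-byte char #1 = E4 BA 87.
Offset 3: leading byte 0xE7 = 11100111 → 3-byte char #2 = E7 92 86.
Offset 6: leading byte 0xE0 = 11100000 → 3-byte char #3 = E0 A6 A0.
Offset 9: leading byte 0xF4 = 11110100 → 4-byte char #4 = F4 80 B4 BA.
Leading byte 0xF4 = 11110100 matches 11110xxx → 4-byte sequence.
Byte 1: 0xF4 = 11110100, payload 100 (3 bits).
Byte 2: 0x80 = 10000000 (10xxxxxx ✓), payload 000000.
Byte 3: 0xB4 = 10110100 (10xxxxxx ✓), payload 110100.
Byte 4: 0xBA = 10111010 (10xxxxxx ✓), payload 111010.
Concatenate: 100000000110100111010 = 0x100D3A (21 bits → U+100D3A).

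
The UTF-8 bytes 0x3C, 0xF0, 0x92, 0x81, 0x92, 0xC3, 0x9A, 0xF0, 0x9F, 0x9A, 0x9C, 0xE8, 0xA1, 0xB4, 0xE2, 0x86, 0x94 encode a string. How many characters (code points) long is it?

6

Byte at offset 0: 0x3C = 00111100 → 1-byte char (#1). Advance 1.
Byte at offset 1: 0xF0 = 11110000 → 4-byte char (#2). Advance 4.
Byte at offset 5: 0xC3 = 11000011 → 2-byte char (#3). Advance 2.
Byte at offset 7: 0xF0 = 11110000 → 4-byte char (#4). Advance 4.
Byte at offset 11: 0xE8 = 11101000 → 3-byte char (#5). Advance 3.
Byte at offset 14: 0xE2 = 11100010 → 3-byte char (#6). Advance 3.
Reached end at offset 17 after 6 code points.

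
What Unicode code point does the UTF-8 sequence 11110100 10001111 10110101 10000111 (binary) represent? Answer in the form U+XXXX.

Leading byte 0xF4 = 11110100 matches 11110xxx → 4-byte sequence.
Byte 1: 0xF4 = 11110100, payload 100 (3 bits).
Byte 2: 0x8F = 10001111 (10xxxxxx ✓), payload 001111.
Byte 3: 0xB5 = 10110101 (10xxxxxx ✓), payload 110101.
Byte 4: 0x87 = 10000111 (10xxxxxx ✓), payload 000111.
Concatenate: 100001111110101000111 = 0x10FD47 (21 bits → U+10FD47).

U+10FD47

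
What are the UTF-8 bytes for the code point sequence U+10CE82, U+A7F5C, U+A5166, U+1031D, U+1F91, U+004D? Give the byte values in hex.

F4 8C BA 82 F2 A7 BD 9C F2 A5 85 A6 F0 90 8C 9D E1 BE 91 4D

U+10CE82: 4-byte form → F4 8C BA 82.
U+A7F5C: 4-byte form → F2 A7 BD 9C.
U+A5166: 4-byte form → F2 A5 85 A6.
U+1031D: 4-byte form → F0 90 8C 9D.
U+1F91: 3-byte form → E1 BE 91.
U+004D: 1-byte form → 4D.
Concatenated (20 bytes): F4 8C BA 82 F2 A7 BD 9C F2 A5 85 A6 F0 90 8C 9D E1 BE 91 4D.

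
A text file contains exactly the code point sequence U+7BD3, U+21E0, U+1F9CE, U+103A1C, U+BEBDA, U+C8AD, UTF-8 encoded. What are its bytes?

E7 AF 93 E2 87 A0 F0 9F A7 8E F4 83 A8 9C F2 BE AF 9A EC A2 AD

U+7BD3: 3-byte form → E7 AF 93.
U+21E0: 3-byte form → E2 87 A0.
U+1F9CE: 4-byte form → F0 9F A7 8E.
U+103A1C: 4-byte form → F4 83 A8 9C.
U+BEBDA: 4-byte form → F2 BE AF 9A.
U+C8AD: 3-byte form → EC A2 AD.
Concatenated (21 bytes): E7 AF 93 E2 87 A0 F0 9F A7 8E F4 83 A8 9C F2 BE AF 9A EC A2 AD.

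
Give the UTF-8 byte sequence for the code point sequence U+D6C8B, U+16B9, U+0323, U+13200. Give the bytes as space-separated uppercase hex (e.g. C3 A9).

U+D6C8B: 4-byte form → F3 96 B2 8B.
U+16B9: 3-byte form → E1 9A B9.
U+0323: 2-byte form → CC A3.
U+13200: 4-byte form → F0 93 88 80.
Concatenated (13 bytes): F3 96 B2 8B E1 9A B9 CC A3 F0 93 88 80.

F3 96 B2 8B E1 9A B9 CC A3 F0 93 88 80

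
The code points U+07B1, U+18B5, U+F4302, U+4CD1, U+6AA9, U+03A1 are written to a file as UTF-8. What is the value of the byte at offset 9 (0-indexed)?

U+07B1 → 2-byte form DE B1 at offsets 0–1.
U+18B5 → 3-byte form E1 A2 B5 at offsets 2–4.
U+F4302 → 4-byte form F3 B4 8C 82 at offsets 5–8.
U+4CD1 → 3-byte form E4 B3 91 at offsets 9–11.
Offset 9 falls in char 4's range; it's byte 1 of E4 B3 91 = 0xE4.

0xE4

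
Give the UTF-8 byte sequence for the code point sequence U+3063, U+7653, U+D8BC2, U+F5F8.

U+3063: 3-byte form → E3 81 A3.
U+7653: 3-byte form → E7 99 93.
U+D8BC2: 4-byte form → F3 98 AF 82.
U+F5F8: 3-byte form → EF 97 B8.
Concatenated (13 bytes): E3 81 A3 E7 99 93 F3 98 AF 82 EF 97 B8.

E3 81 A3 E7 99 93 F3 98 AF 82 EF 97 B8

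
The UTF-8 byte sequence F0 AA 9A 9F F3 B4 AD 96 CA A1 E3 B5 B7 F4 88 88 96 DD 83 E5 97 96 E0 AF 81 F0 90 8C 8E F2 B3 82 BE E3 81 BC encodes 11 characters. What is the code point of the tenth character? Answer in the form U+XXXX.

Offset 0: leading byte 0xF0 = 11110000 → 4-byte char #1 = F0 AA 9A 9F.
Offset 4: leading byte 0xF3 = 11110011 → 4-byte char #2 = F3 B4 AD 96.
Offset 8: leading byte 0xCA = 11001010 → 2-byte char #3 = CA A1.
Offset 10: leading byte 0xE3 = 11100011 → 3-byte char #4 = E3 B5 B7.
Offset 13: leading byte 0xF4 = 11110100 → 4-byte char #5 = F4 88 88 96.
Offset 17: leading byte 0xDD = 11011101 → 2-byte char #6 = DD 83.
Offset 19: leading byte 0xE5 = 11100101 → 3-byte char #7 = E5 97 96.
Offset 22: leading byte 0xE0 = 11100000 → 3-byte char #8 = E0 AF 81.
Offset 25: leading byte 0xF0 = 11110000 → 4-byte char #9 = F0 90 8C 8E.
Offset 29: leading byte 0xF2 = 11110010 → 4-byte char #10 = F2 B3 82 BE.
Leading byte 0xF2 = 11110010 matches 11110xxx → 4-byte sequence.
Byte 1: 0xF2 = 11110010, payload 010 (3 bits).
Byte 2: 0xB3 = 10110011 (10xxxxxx ✓), payload 110011.
Byte 3: 0x82 = 10000010 (10xxxxxx ✓), payload 000010.
Byte 4: 0xBE = 10111110 (10xxxxxx ✓), payload 111110.
Concatenate: 010110011000010111110 = 0xB30BE (21 bits → U+B30BE).

U+B30BE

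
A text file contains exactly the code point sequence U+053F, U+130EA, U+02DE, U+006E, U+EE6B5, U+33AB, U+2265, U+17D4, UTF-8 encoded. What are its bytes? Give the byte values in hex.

D4 BF F0 93 83 AA CB 9E 6E F3 AE 9A B5 E3 8E AB E2 89 A5 E1 9F 94

U+053F: 2-byte form → D4 BF.
U+130EA: 4-byte form → F0 93 83 AA.
U+02DE: 2-byte form → CB 9E.
U+006E: 1-byte form → 6E.
U+EE6B5: 4-byte form → F3 AE 9A B5.
U+33AB: 3-byte form → E3 8E AB.
U+2265: 3-byte form → E2 89 A5.
U+17D4: 3-byte form → E1 9F 94.
Concatenated (22 bytes): D4 BF F0 93 83 AA CB 9E 6E F3 AE 9A B5 E3 8E AB E2 89 A5 E1 9F 94.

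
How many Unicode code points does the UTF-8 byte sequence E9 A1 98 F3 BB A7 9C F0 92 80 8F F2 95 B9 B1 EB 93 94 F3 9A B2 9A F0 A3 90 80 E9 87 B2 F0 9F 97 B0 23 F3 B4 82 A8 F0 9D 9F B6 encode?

12

Byte at offset 0: 0xE9 = 11101001 → 3-byte char (#1). Advance 3.
Byte at offset 3: 0xF3 = 11110011 → 4-byte char (#2). Advance 4.
Byte at offset 7: 0xF0 = 11110000 → 4-byte char (#3). Advance 4.
Byte at offset 11: 0xF2 = 11110010 → 4-byte char (#4). Advance 4.
Byte at offset 15: 0xEB = 11101011 → 3-byte char (#5). Advance 3.
Byte at offset 18: 0xF3 = 11110011 → 4-byte char (#6). Advance 4.
Byte at offset 22: 0xF0 = 11110000 → 4-byte char (#7). Advance 4.
Byte at offset 26: 0xE9 = 11101001 → 3-byte char (#8). Advance 3.
Byte at offset 29: 0xF0 = 11110000 → 4-byte char (#9). Advance 4.
Byte at offset 33: 0x23 = 00100011 → 1-byte char (#10). Advance 1.
Byte at offset 34: 0xF3 = 11110011 → 4-byte char (#11). Advance 4.
Byte at offset 38: 0xF0 = 11110000 → 4-byte char (#12). Advance 4.
Reached end at offset 42 after 12 code points.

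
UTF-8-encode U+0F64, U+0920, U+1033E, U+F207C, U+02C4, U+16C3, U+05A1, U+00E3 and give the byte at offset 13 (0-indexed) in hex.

U+0F64 → 3-byte form E0 BD A4 at offsets 0–2.
U+0920 → 3-byte form E0 A4 A0 at offsets 3–5.
U+1033E → 4-byte form F0 90 8C BE at offsets 6–9.
U+F207C → 4-byte form F3 B2 81 BC at offsets 10–13.
Offset 13 falls in char 4's range; it's byte 4 of F3 B2 81 BC = 0xBC.

0xBC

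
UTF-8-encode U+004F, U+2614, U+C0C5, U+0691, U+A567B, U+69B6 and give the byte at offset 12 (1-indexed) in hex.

0x99

1-indexed offset 12 is 0-indexed offset 11.
U+004F → 1-byte form 4F at offsets 0–0.
U+2614 → 3-byte form E2 98 94 at offsets 1–3.
U+C0C5 → 3-byte form EC 83 85 at offsets 4–6.
U+0691 → 2-byte form DA 91 at offsets 7–8.
U+A567B → 4-byte form F2 A5 99 BB at offsets 9–12.
Offset 11 falls in char 5's range; it's byte 3 of F2 A5 99 BB = 0x99.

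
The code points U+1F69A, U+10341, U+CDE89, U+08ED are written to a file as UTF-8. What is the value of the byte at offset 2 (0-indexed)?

0x9A

U+1F69A → 4-byte form F0 9F 9A 9A at offsets 0–3.
Offset 2 falls in char 1's range; it's byte 3 of F0 9F 9A 9A = 0x9A.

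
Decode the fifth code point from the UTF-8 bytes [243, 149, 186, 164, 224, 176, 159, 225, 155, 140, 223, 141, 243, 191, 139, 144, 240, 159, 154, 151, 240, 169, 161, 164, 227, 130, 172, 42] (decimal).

Offset 0: leading byte 0xF3 = 11110011 → 4-byte char #1 = F3 95 BA A4.
Offset 4: leading byte 0xE0 = 11100000 → 3-byte char #2 = E0 B0 9F.
Offset 7: leading byte 0xE1 = 11100001 → 3-byte char #3 = E1 9B 8C.
Offset 10: leading byte 0xDF = 11011111 → 2-byte char #4 = DF 8D.
Offset 12: leading byte 0xF3 = 11110011 → 4-byte char #5 = F3 BF 8B 90.
Leading byte 0xF3 = 11110011 matches 11110xxx → 4-byte sequence.
Byte 1: 0xF3 = 11110011, payload 011 (3 bits).
Byte 2: 0xBF = 10111111 (10xxxxxx ✓), payload 111111.
Byte 3: 0x8B = 10001011 (10xxxxxx ✓), payload 001011.
Byte 4: 0x90 = 10010000 (10xxxxxx ✓), payload 010000.
Concatenate: 011111111001011010000 = 0xFF2D0 (21 bits → U+FF2D0).

U+FF2D0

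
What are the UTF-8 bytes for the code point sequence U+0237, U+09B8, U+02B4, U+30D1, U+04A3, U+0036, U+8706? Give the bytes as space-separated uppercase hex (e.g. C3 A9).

U+0237: 2-byte form → C8 B7.
U+09B8: 3-byte form → E0 A6 B8.
U+02B4: 2-byte form → CA B4.
U+30D1: 3-byte form → E3 83 91.
U+04A3: 2-byte form → D2 A3.
U+0036: 1-byte form → 36.
U+8706: 3-byte form → E8 9C 86.
Concatenated (16 bytes): C8 B7 E0 A6 B8 CA B4 E3 83 91 D2 A3 36 E8 9C 86.

C8 B7 E0 A6 B8 CA B4 E3 83 91 D2 A3 36 E8 9C 86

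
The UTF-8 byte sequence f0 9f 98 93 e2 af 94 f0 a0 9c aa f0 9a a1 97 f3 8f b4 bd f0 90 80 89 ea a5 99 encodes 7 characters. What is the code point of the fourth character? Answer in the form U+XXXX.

Offset 0: leading byte 0xF0 = 11110000 → 4-byte char #1 = F0 9F 98 93.
Offset 4: leading byte 0xE2 = 11100010 → 3-byte char #2 = E2 AF 94.
Offset 7: leading byte 0xF0 = 11110000 → 4-byte char #3 = F0 A0 9C AA.
Offset 11: leading byte 0xF0 = 11110000 → 4-byte char #4 = F0 9A A1 97.
Leading byte 0xF0 = 11110000 matches 11110xxx → 4-byte sequence.
Byte 1: 0xF0 = 11110000, payload 000 (3 bits).
Byte 2: 0x9A = 10011010 (10xxxxxx ✓), payload 011010.
Byte 3: 0xA1 = 10100001 (10xxxxxx ✓), payload 100001.
Byte 4: 0x97 = 10010111 (10xxxxxx ✓), payload 010111.
Concatenate: 000011010100001010111 = 0x1A857 (21 bits → U+1A857).

U+1A857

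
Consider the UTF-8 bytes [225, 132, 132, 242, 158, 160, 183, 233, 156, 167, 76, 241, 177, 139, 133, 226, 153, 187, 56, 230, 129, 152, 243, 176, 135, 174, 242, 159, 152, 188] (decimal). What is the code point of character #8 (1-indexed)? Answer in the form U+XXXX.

U+6058

Offset 0: leading byte 0xE1 = 11100001 → 3-byte char #1 = E1 84 84.
Offset 3: leading byte 0xF2 = 11110010 → 4-byte char #2 = F2 9E A0 B7.
Offset 7: leading byte 0xE9 = 11101001 → 3-byte char #3 = E9 9C A7.
Offset 10: leading byte 0x4C = 01001100 → 1-byte char #4 = 4C.
Offset 11: leading byte 0xF1 = 11110001 → 4-byte char #5 = F1 B1 8B 85.
Offset 15: leading byte 0xE2 = 11100010 → 3-byte char #6 = E2 99 BB.
Offset 18: leading byte 0x38 = 00111000 → 1-byte char #7 = 38.
Offset 19: leading byte 0xE6 = 11100110 → 3-byte char #8 = E6 81 98.
Leading byte 0xE6 = 11100110 matches 1110xxxx → 3-byte sequence.
Byte 1: 0xE6 = 11100110, payload 0110 (4 bits).
Byte 2: 0x81 = 10000001 (10xxxxxx ✓), payload 000001.
Byte 3: 0x98 = 10011000 (10xxxxxx ✓), payload 011000.
Concatenate: 0110000001011000 = 0x6058 (16 bits → U+6058).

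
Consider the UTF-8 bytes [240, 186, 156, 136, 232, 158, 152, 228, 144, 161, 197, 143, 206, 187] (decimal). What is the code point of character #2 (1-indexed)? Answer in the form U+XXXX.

U+8798

Offset 0: leading byte 0xF0 = 11110000 → 4-byte char #1 = F0 BA 9C 88.
Offset 4: leading byte 0xE8 = 11101000 → 3-byte char #2 = E8 9E 98.
Leading byte 0xE8 = 11101000 matches 1110xxxx → 3-byte sequence.
Byte 1: 0xE8 = 11101000, payload 1000 (4 bits).
Byte 2: 0x9E = 10011110 (10xxxxxx ✓), payload 011110.
Byte 3: 0x98 = 10011000 (10xxxxxx ✓), payload 011000.
Concatenate: 1000011110011000 = 0x8798 (16 bits → U+8798).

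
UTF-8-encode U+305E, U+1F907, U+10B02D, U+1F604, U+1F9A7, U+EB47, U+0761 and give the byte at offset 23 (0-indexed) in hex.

0xA1

U+305E → 3-byte form E3 81 9E at offsets 0–2.
U+1F907 → 4-byte form F0 9F A4 87 at offsets 3–6.
U+10B02D → 4-byte form F4 8B 80 AD at offsets 7–10.
U+1F604 → 4-byte form F0 9F 98 84 at offsets 11–14.
U+1F9A7 → 4-byte form F0 9F A6 A7 at offsets 15–18.
U+EB47 → 3-byte form EE AD 87 at offsets 19–21.
U+0761 → 2-byte form DD A1 at offsets 22–23.
Offset 23 falls in char 7's range; it's byte 2 of DD A1 = 0xA1.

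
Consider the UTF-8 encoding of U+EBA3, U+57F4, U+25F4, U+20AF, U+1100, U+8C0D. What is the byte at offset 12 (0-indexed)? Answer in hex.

U+EBA3 → 3-byte form EE AE A3 at offsets 0–2.
U+57F4 → 3-byte form E5 9F B4 at offsets 3–5.
U+25F4 → 3-byte form E2 97 B4 at offsets 6–8.
U+20AF → 3-byte form E2 82 AF at offsets 9–11.
U+1100 → 3-byte form E1 84 80 at offsets 12–14.
Offset 12 falls in char 5's range; it's byte 1 of E1 84 80 = 0xE1.

0xE1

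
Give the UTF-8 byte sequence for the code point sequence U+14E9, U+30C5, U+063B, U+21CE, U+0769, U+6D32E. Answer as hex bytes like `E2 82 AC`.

E1 93 A9 E3 83 85 D8 BB E2 87 8E DD A9 F1 AD 8C AE

U+14E9: 3-byte form → E1 93 A9.
U+30C5: 3-byte form → E3 83 85.
U+063B: 2-byte form → D8 BB.
U+21CE: 3-byte form → E2 87 8E.
U+0769: 2-byte form → DD A9.
U+6D32E: 4-byte form → F1 AD 8C AE.
Concatenated (17 bytes): E1 93 A9 E3 83 85 D8 BB E2 87 8E DD A9 F1 AD 8C AE.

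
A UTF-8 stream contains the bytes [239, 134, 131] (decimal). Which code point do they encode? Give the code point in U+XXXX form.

U+F183

Leading byte 0xEF = 11101111 matches 1110xxxx → 3-byte sequence.
Byte 1: 0xEF = 11101111, payload 1111 (4 bits).
Byte 2: 0x86 = 10000110 (10xxxxxx ✓), payload 000110.
Byte 3: 0x83 = 10000011 (10xxxxxx ✓), payload 000011.
Concatenate: 1111000110000011 = 0xF183 (16 bits → U+F183).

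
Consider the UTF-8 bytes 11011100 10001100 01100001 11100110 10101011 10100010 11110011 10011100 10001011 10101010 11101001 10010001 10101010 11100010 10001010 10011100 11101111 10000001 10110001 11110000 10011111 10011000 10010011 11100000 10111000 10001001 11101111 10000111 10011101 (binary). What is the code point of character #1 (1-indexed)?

Offset 0: leading byte 0xDC = 11011100 → 2-byte char #1 = DC 8C.
Leading byte 0xDC = 11011100 matches 110xxxxx → 2-byte sequence.
Byte 1: 0xDC = 11011100, payload 11100 (5 bits).
Byte 2: 0x8C = 10001100 (10xxxxxx ✓), payload 001100.
Concatenate: 11100001100 = 0x70C (11 bits → U+070C).

U+070C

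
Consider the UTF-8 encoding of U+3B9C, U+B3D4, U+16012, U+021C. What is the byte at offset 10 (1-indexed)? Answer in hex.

0x92

1-indexed offset 10 is 0-indexed offset 9.
U+3B9C → 3-byte form E3 AE 9C at offsets 0–2.
U+B3D4 → 3-byte form EB 8F 94 at offsets 3–5.
U+16012 → 4-byte form F0 96 80 92 at offsets 6–9.
Offset 9 falls in char 3's range; it's byte 4 of F0 96 80 92 = 0x92.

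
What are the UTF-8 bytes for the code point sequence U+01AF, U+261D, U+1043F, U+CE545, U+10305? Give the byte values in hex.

U+01AF: 2-byte form → C6 AF.
U+261D: 3-byte form → E2 98 9D.
U+1043F: 4-byte form → F0 90 90 BF.
U+CE545: 4-byte form → F3 8E 95 85.
U+10305: 4-byte form → F0 90 8C 85.
Concatenated (17 bytes): C6 AF E2 98 9D F0 90 90 BF F3 8E 95 85 F0 90 8C 85.

C6 AF E2 98 9D F0 90 90 BF F3 8E 95 85 F0 90 8C 85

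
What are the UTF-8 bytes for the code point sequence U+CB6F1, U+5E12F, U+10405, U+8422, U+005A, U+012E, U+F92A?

F3 8B 9B B1 F1 9E 84 AF F0 90 90 85 E8 90 A2 5A C4 AE EF A4 AA

U+CB6F1: 4-byte form → F3 8B 9B B1.
U+5E12F: 4-byte form → F1 9E 84 AF.
U+10405: 4-byte form → F0 90 90 85.
U+8422: 3-byte form → E8 90 A2.
U+005A: 1-byte form → 5A.
U+012E: 2-byte form → C4 AE.
U+F92A: 3-byte form → EF A4 AA.
Concatenated (21 bytes): F3 8B 9B B1 F1 9E 84 AF F0 90 90 85 E8 90 A2 5A C4 AE EF A4 AA.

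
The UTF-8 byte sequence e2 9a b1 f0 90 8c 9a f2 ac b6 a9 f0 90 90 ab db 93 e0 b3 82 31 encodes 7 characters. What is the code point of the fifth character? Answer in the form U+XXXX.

U+06D3

Offset 0: leading byte 0xE2 = 11100010 → 3-byte char #1 = E2 9A B1.
Offset 3: leading byte 0xF0 = 11110000 → 4-byte char #2 = F0 90 8C 9A.
Offset 7: leading byte 0xF2 = 11110010 → 4-byte char #3 = F2 AC B6 A9.
Offset 11: leading byte 0xF0 = 11110000 → 4-byte char #4 = F0 90 90 AB.
Offset 15: leading byte 0xDB = 11011011 → 2-byte char #5 = DB 93.
Leading byte 0xDB = 11011011 matches 110xxxxx → 2-byte sequence.
Byte 1: 0xDB = 11011011, payload 11011 (5 bits).
Byte 2: 0x93 = 10010011 (10xxxxxx ✓), payload 010011.
Concatenate: 11011010011 = 0x6D3 (11 bits → U+06D3).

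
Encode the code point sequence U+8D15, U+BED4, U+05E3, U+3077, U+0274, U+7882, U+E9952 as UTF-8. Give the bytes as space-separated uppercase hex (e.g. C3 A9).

E8 B4 95 EB BB 94 D7 A3 E3 81 B7 C9 B4 E7 A2 82 F3 A9 A5 92

U+8D15: 3-byte form → E8 B4 95.
U+BED4: 3-byte form → EB BB 94.
U+05E3: 2-byte form → D7 A3.
U+3077: 3-byte form → E3 81 B7.
U+0274: 2-byte form → C9 B4.
U+7882: 3-byte form → E7 A2 82.
U+E9952: 4-byte form → F3 A9 A5 92.
Concatenated (20 bytes): E8 B4 95 EB BB 94 D7 A3 E3 81 B7 C9 B4 E7 A2 82 F3 A9 A5 92.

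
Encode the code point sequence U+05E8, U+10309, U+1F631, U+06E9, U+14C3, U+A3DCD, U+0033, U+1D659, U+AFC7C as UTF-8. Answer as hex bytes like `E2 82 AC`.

U+05E8: 2-byte form → D7 A8.
U+10309: 4-byte form → F0 90 8C 89.
U+1F631: 4-byte form → F0 9F 98 B1.
U+06E9: 2-byte form → DB A9.
U+14C3: 3-byte form → E1 93 83.
U+A3DCD: 4-byte form → F2 A3 B7 8D.
U+0033: 1-byte form → 33.
U+1D659: 4-byte form → F0 9D 99 99.
U+AFC7C: 4-byte form → F2 AF B1 BC.
Concatenated (28 bytes): D7 A8 F0 90 8C 89 F0 9F 98 B1 DB A9 E1 93 83 F2 A3 B7 8D 33 F0 9D 99 99 F2 AF B1 BC.

D7 A8 F0 90 8C 89 F0 9F 98 B1 DB A9 E1 93 83 F2 A3 B7 8D 33 F0 9D 99 99 F2 AF B1 BC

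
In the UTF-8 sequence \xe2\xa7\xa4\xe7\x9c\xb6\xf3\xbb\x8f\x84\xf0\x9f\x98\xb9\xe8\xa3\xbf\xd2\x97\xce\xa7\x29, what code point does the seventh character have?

U+03A7

Offset 0: leading byte 0xE2 = 11100010 → 3-byte char #1 = E2 A7 A4.
Offset 3: leading byte 0xE7 = 11100111 → 3-byte char #2 = E7 9C B6.
Offset 6: leading byte 0xF3 = 11110011 → 4-byte char #3 = F3 BB 8F 84.
Offset 10: leading byte 0xF0 = 11110000 → 4-byte char #4 = F0 9F 98 B9.
Offset 14: leading byte 0xE8 = 11101000 → 3-byte char #5 = E8 A3 BF.
Offset 17: leading byte 0xD2 = 11010010 → 2-byte char #6 = D2 97.
Offset 19: leading byte 0xCE = 11001110 → 2-byte char #7 = CE A7.
Leading byte 0xCE = 11001110 matches 110xxxxx → 2-byte sequence.
Byte 1: 0xCE = 11001110, payload 01110 (5 bits).
Byte 2: 0xA7 = 10100111 (10xxxxxx ✓), payload 100111.
Concatenate: 01110100111 = 0x3A7 (11 bits → U+03A7).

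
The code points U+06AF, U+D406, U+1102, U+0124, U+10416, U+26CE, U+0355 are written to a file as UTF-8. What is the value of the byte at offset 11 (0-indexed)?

U+06AF → 2-byte form DA AF at offsets 0–1.
U+D406 → 3-byte form ED 90 86 at offsets 2–4.
U+1102 → 3-byte form E1 84 82 at offsets 5–7.
U+0124 → 2-byte form C4 A4 at offsets 8–9.
U+10416 → 4-byte form F0 90 90 96 at offsets 10–13.
Offset 11 falls in char 5's range; it's byte 2 of F0 90 90 96 = 0x90.

0x90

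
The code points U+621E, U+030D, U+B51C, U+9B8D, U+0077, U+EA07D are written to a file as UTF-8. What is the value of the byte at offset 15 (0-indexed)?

0xBD

U+621E → 3-byte form E6 88 9E at offsets 0–2.
U+030D → 2-byte form CC 8D at offsets 3–4.
U+B51C → 3-byte form EB 94 9C at offsets 5–7.
U+9B8D → 3-byte form E9 AE 8D at offsets 8–10.
U+0077 → 1-byte form 77 at offsets 11–11.
U+EA07D → 4-byte form F3 AA 81 BD at offsets 12–15.
Offset 15 falls in char 6's range; it's byte 4 of F3 AA 81 BD = 0xBD.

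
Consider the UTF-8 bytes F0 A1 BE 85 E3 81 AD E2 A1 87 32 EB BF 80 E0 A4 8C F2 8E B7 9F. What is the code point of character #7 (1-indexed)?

Offset 0: leading byte 0xF0 = 11110000 → 4-byte char #1 = F0 A1 BE 85.
Offset 4: leading byte 0xE3 = 11100011 → 3-byte char #2 = E3 81 AD.
Offset 7: leading byte 0xE2 = 11100010 → 3-byte char #3 = E2 A1 87.
Offset 10: leading byte 0x32 = 00110010 → 1-byte char #4 = 32.
Offset 11: leading byte 0xEB = 11101011 → 3-byte char #5 = EB BF 80.
Offset 14: leading byte 0xE0 = 11100000 → 3-byte char #6 = E0 A4 8C.
Offset 17: leading byte 0xF2 = 11110010 → 4-byte char #7 = F2 8E B7 9F.
Leading byte 0xF2 = 11110010 matches 11110xxx → 4-byte sequence.
Byte 1: 0xF2 = 11110010, payload 010 (3 bits).
Byte 2: 0x8E = 10001110 (10xxxxxx ✓), payload 001110.
Byte 3: 0xB7 = 10110111 (10xxxxxx ✓), payload 110111.
Byte 4: 0x9F = 10011111 (10xxxxxx ✓), payload 011111.
Concatenate: 010001110110111011111 = 0x8EDDF (21 bits → U+8EDDF).

U+8EDDF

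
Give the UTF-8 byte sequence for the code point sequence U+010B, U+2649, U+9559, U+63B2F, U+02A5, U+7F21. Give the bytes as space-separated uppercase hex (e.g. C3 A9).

C4 8B E2 99 89 E9 95 99 F1 A3 AC AF CA A5 E7 BC A1

U+010B: 2-byte form → C4 8B.
U+2649: 3-byte form → E2 99 89.
U+9559: 3-byte form → E9 95 99.
U+63B2F: 4-byte form → F1 A3 AC AF.
U+02A5: 2-byte form → CA A5.
U+7F21: 3-byte form → E7 BC A1.
Concatenated (17 bytes): C4 8B E2 99 89 E9 95 99 F1 A3 AC AF CA A5 E7 BC A1.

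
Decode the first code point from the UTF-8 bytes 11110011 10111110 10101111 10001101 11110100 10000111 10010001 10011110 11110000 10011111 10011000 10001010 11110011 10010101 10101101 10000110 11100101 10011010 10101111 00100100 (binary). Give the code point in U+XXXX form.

Offset 0: leading byte 0xF3 = 11110011 → 4-byte char #1 = F3 BE AF 8D.
Leading byte 0xF3 = 11110011 matches 11110xxx → 4-byte sequence.
Byte 1: 0xF3 = 11110011, payload 011 (3 bits).
Byte 2: 0xBE = 10111110 (10xxxxxx ✓), payload 111110.
Byte 3: 0xAF = 10101111 (10xxxxxx ✓), payload 101111.
Byte 4: 0x8D = 10001101 (10xxxxxx ✓), payload 001101.
Concatenate: 011111110101111001101 = 0xFEBCD (21 bits → U+FEBCD).

U+FEBCD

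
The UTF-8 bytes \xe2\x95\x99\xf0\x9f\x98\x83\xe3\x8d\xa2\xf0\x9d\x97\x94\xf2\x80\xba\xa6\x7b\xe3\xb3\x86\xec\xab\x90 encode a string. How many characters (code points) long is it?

8

Byte at offset 0: 0xE2 = 11100010 → 3-byte char (#1). Advance 3.
Byte at offset 3: 0xF0 = 11110000 → 4-byte char (#2). Advance 4.
Byte at offset 7: 0xE3 = 11100011 → 3-byte char (#3). Advance 3.
Byte at offset 10: 0xF0 = 11110000 → 4-byte char (#4). Advance 4.
Byte at offset 14: 0xF2 = 11110010 → 4-byte char (#5). Advance 4.
Byte at offset 18: 0x7B = 01111011 → 1-byte char (#6). Advance 1.
Byte at offset 19: 0xE3 = 11100011 → 3-byte char (#7). Advance 3.
Byte at offset 22: 0xEC = 11101100 → 3-byte char (#8). Advance 3.
Reached end at offset 25 after 8 code points.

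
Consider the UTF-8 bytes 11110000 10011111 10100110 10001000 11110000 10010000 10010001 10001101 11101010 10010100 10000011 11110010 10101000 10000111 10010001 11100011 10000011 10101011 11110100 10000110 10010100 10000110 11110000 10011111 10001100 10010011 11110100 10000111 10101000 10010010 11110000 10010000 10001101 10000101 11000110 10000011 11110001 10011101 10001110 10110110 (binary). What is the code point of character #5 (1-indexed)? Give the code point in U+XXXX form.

Offset 0: leading byte 0xF0 = 11110000 → 4-byte char #1 = F0 9F A6 88.
Offset 4: leading byte 0xF0 = 11110000 → 4-byte char #2 = F0 90 91 8D.
Offset 8: leading byte 0xEA = 11101010 → 3-byte char #3 = EA 94 83.
Offset 11: leading byte 0xF2 = 11110010 → 4-byte char #4 = F2 A8 87 91.
Offset 15: leading byte 0xE3 = 11100011 → 3-byte char #5 = E3 83 AB.
Leading byte 0xE3 = 11100011 matches 1110xxxx → 3-byte sequence.
Byte 1: 0xE3 = 11100011, payload 0011 (4 bits).
Byte 2: 0x83 = 10000011 (10xxxxxx ✓), payload 000011.
Byte 3: 0xAB = 10101011 (10xxxxxx ✓), payload 101011.
Concatenate: 0011000011101011 = 0x30EB (16 bits → U+30EB).

U+30EB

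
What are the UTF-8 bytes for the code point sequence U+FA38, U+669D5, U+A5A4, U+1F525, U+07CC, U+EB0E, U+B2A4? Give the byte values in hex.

EF A8 B8 F1 A6 A7 95 EA 96 A4 F0 9F 94 A5 DF 8C EE AC 8E EB 8A A4

U+FA38: 3-byte form → EF A8 B8.
U+669D5: 4-byte form → F1 A6 A7 95.
U+A5A4: 3-byte form → EA 96 A4.
U+1F525: 4-byte form → F0 9F 94 A5.
U+07CC: 2-byte form → DF 8C.
U+EB0E: 3-byte form → EE AC 8E.
U+B2A4: 3-byte form → EB 8A A4.
Concatenated (22 bytes): EF A8 B8 F1 A6 A7 95 EA 96 A4 F0 9F 94 A5 DF 8C EE AC 8E EB 8A A4.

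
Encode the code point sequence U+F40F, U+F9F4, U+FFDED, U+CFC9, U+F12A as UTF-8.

EF 90 8F EF A7 B4 F3 BF B7 AD EC BF 89 EF 84 AA

U+F40F: 3-byte form → EF 90 8F.
U+F9F4: 3-byte form → EF A7 B4.
U+FFDED: 4-byte form → F3 BF B7 AD.
U+CFC9: 3-byte form → EC BF 89.
U+F12A: 3-byte form → EF 84 AA.
Concatenated (16 bytes): EF 90 8F EF A7 B4 F3 BF B7 AD EC BF 89 EF 84 AA.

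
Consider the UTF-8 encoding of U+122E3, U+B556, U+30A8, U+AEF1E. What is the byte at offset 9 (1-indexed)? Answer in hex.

1-indexed offset 9 is 0-indexed offset 8.
U+122E3 → 4-byte form F0 92 8B A3 at offsets 0–3.
U+B556 → 3-byte form EB 95 96 at offsets 4–6.
U+30A8 → 3-byte form E3 82 A8 at offsets 7–9.
Offset 8 falls in char 3's range; it's byte 2 of E3 82 A8 = 0x82.

0x82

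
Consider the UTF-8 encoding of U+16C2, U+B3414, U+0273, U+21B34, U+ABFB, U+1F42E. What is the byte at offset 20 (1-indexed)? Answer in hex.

1-indexed offset 20 is 0-indexed offset 19.
U+16C2 → 3-byte form E1 9B 82 at offsets 0–2.
U+B3414 → 4-byte form F2 B3 90 94 at offsets 3–6.
U+0273 → 2-byte form C9 B3 at offsets 7–8.
U+21B34 → 4-byte form F0 A1 AC B4 at offsets 9–12.
U+ABFB → 3-byte form EA AF BB at offsets 13–15.
U+1F42E → 4-byte form F0 9F 90 AE at offsets 16–19.
Offset 19 falls in char 6's range; it's byte 4 of F0 9F 90 AE = 0xAE.

0xAE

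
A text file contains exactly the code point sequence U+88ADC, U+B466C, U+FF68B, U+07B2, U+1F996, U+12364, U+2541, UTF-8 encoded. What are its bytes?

F2 88 AB 9C F2 B4 99 AC F3 BF 9A 8B DE B2 F0 9F A6 96 F0 92 8D A4 E2 95 81

U+88ADC: 4-byte form → F2 88 AB 9C.
U+B466C: 4-byte form → F2 B4 99 AC.
U+FF68B: 4-byte form → F3 BF 9A 8B.
U+07B2: 2-byte form → DE B2.
U+1F996: 4-byte form → F0 9F A6 96.
U+12364: 4-byte form → F0 92 8D A4.
U+2541: 3-byte form → E2 95 81.
Concatenated (25 bytes): F2 88 AB 9C F2 B4 99 AC F3 BF 9A 8B DE B2 F0 9F A6 96 F0 92 8D A4 E2 95 81.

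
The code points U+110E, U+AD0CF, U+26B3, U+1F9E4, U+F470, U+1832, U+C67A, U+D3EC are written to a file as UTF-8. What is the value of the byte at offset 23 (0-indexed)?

U+110E → 3-byte form E1 84 8E at offsets 0–2.
U+AD0CF → 4-byte form F2 AD 83 8F at offsets 3–6.
U+26B3 → 3-byte form E2 9A B3 at offsets 7–9.
U+1F9E4 → 4-byte form F0 9F A7 A4 at offsets 10–13.
U+F470 → 3-byte form EF 91 B0 at offsets 14–16.
U+1832 → 3-byte form E1 A0 B2 at offsets 17–19.
U+C67A → 3-byte form EC 99 BA at offsets 20–22.
U+D3EC → 3-byte form ED 8F AC at offsets 23–25.
Offset 23 falls in char 8's range; it's byte 1 of ED 8F AC = 0xED.

0xED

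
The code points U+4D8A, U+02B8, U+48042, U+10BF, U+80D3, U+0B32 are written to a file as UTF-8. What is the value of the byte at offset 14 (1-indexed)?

0x83

1-indexed offset 14 is 0-indexed offset 13.
U+4D8A → 3-byte form E4 B6 8A at offsets 0–2.
U+02B8 → 2-byte form CA B8 at offsets 3–4.
U+48042 → 4-byte form F1 88 81 82 at offsets 5–8.
U+10BF → 3-byte form E1 82 BF at offsets 9–11.
U+80D3 → 3-byte form E8 83 93 at offsets 12–14.
Offset 13 falls in char 5's range; it's byte 2 of E8 83 93 = 0x83.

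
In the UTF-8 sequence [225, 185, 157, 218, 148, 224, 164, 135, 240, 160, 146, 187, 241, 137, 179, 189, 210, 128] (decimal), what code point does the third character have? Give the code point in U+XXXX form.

Offset 0: leading byte 0xE1 = 11100001 → 3-byte char #1 = E1 B9 9D.
Offset 3: leading byte 0xDA = 11011010 → 2-byte char #2 = DA 94.
Offset 5: leading byte 0xE0 = 11100000 → 3-byte char #3 = E0 A4 87.
Leading byte 0xE0 = 11100000 matches 1110xxxx → 3-byte sequence.
Byte 1: 0xE0 = 11100000, payload 0000 (4 bits).
Byte 2: 0xA4 = 10100100 (10xxxxxx ✓), payload 100100.
Byte 3: 0x87 = 10000111 (10xxxxxx ✓), payload 000111.
Concatenate: 0000100100000111 = 0x907 (16 bits → U+0907).

U+0907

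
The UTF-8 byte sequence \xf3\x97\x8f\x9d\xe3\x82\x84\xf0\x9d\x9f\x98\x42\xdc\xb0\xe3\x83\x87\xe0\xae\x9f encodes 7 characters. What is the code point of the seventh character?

Offset 0: leading byte 0xF3 = 11110011 → 4-byte char #1 = F3 97 8F 9D.
Offset 4: leading byte 0xE3 = 11100011 → 3-byte char #2 = E3 82 84.
Offset 7: leading byte 0xF0 = 11110000 → 4-byte char #3 = F0 9D 9F 98.
Offset 11: leading byte 0x42 = 01000010 → 1-byte char #4 = 42.
Offset 12: leading byte 0xDC = 11011100 → 2-byte char #5 = DC B0.
Offset 14: leading byte 0xE3 = 11100011 → 3-byte char #6 = E3 83 87.
Offset 17: leading byte 0xE0 = 11100000 → 3-byte char #7 = E0 AE 9F.
Leading byte 0xE0 = 11100000 matches 1110xxxx → 3-byte sequence.
Byte 1: 0xE0 = 11100000, payload 0000 (4 bits).
Byte 2: 0xAE = 10101110 (10xxxxxx ✓), payload 101110.
Byte 3: 0x9F = 10011111 (10xxxxxx ✓), payload 011111.
Concatenate: 0000101110011111 = 0xB9F (16 bits → U+0B9F).

U+0B9F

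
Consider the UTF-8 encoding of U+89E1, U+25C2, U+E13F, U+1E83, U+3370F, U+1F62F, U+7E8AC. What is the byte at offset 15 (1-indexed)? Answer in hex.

0x9C

1-indexed offset 15 is 0-indexed offset 14.
U+89E1 → 3-byte form E8 A7 A1 at offsets 0–2.
U+25C2 → 3-byte form E2 97 82 at offsets 3–5.
U+E13F → 3-byte form EE 84 BF at offsets 6–8.
U+1E83 → 3-byte form E1 BA 83 at offsets 9–11.
U+3370F → 4-byte form F0 B3 9C 8F at offsets 12–15.
Offset 14 falls in char 5's range; it's byte 3 of F0 B3 9C 8F = 0x9C.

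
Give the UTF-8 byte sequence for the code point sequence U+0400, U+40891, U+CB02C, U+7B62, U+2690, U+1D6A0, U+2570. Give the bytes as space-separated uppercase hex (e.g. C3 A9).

U+0400: 2-byte form → D0 80.
U+40891: 4-byte form → F1 80 A2 91.
U+CB02C: 4-byte form → F3 8B 80 AC.
U+7B62: 3-byte form → E7 AD A2.
U+2690: 3-byte form → E2 9A 90.
U+1D6A0: 4-byte form → F0 9D 9A A0.
U+2570: 3-byte form → E2 95 B0.
Concatenated (23 bytes): D0 80 F1 80 A2 91 F3 8B 80 AC E7 AD A2 E2 9A 90 F0 9D 9A A0 E2 95 B0.

D0 80 F1 80 A2 91 F3 8B 80 AC E7 AD A2 E2 9A 90 F0 9D 9A A0 E2 95 B0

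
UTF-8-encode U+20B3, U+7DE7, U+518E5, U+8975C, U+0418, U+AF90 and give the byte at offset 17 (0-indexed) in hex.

0xBE

U+20B3 → 3-byte form E2 82 B3 at offsets 0–2.
U+7DE7 → 3-byte form E7 B7 A7 at offsets 3–5.
U+518E5 → 4-byte form F1 91 A3 A5 at offsets 6–9.
U+8975C → 4-byte form F2 89 9D 9C at offsets 10–13.
U+0418 → 2-byte form D0 98 at offsets 14–15.
U+AF90 → 3-byte form EA BE 90 at offsets 16–18.
Offset 17 falls in char 6's range; it's byte 2 of EA BE 90 = 0xBE.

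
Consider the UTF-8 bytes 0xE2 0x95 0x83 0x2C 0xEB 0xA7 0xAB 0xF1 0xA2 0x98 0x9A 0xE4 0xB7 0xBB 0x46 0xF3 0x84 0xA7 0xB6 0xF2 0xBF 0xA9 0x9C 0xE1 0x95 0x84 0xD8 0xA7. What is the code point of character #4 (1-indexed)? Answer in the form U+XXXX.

U+6261A

Offset 0: leading byte 0xE2 = 11100010 → 3-byte char #1 = E2 95 83.
Offset 3: leading byte 0x2C = 00101100 → 1-byte char #2 = 2C.
Offset 4: leading byte 0xEB = 11101011 → 3-byte char #3 = EB A7 AB.
Offset 7: leading byte 0xF1 = 11110001 → 4-byte char #4 = F1 A2 98 9A.
Leading byte 0xF1 = 11110001 matches 11110xxx → 4-byte sequence.
Byte 1: 0xF1 = 11110001, payload 001 (3 bits).
Byte 2: 0xA2 = 10100010 (10xxxxxx ✓), payload 100010.
Byte 3: 0x98 = 10011000 (10xxxxxx ✓), payload 011000.
Byte 4: 0x9A = 10011010 (10xxxxxx ✓), payload 011010.
Concatenate: 001100010011000011010 = 0x6261A (21 bits → U+6261A).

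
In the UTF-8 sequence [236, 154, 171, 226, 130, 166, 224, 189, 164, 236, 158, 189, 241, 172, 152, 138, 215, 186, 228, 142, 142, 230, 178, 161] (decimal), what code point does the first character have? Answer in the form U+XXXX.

Offset 0: leading byte 0xEC = 11101100 → 3-byte char #1 = EC 9A AB.
Leading byte 0xEC = 11101100 matches 1110xxxx → 3-byte sequence.
Byte 1: 0xEC = 11101100, payload 1100 (4 bits).
Byte 2: 0x9A = 10011010 (10xxxxxx ✓), payload 011010.
Byte 3: 0xAB = 10101011 (10xxxxxx ✓), payload 101011.
Concatenate: 1100011010101011 = 0xC6AB (16 bits → U+C6AB).

U+C6AB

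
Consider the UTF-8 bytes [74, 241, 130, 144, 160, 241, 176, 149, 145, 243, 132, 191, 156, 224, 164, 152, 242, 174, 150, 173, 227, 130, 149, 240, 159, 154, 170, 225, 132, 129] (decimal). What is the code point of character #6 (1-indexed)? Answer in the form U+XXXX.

Offset 0: leading byte 0x4A = 01001010 → 1-byte char #1 = 4A.
Offset 1: leading byte 0xF1 = 11110001 → 4-byte char #2 = F1 82 90 A0.
Offset 5: leading byte 0xF1 = 11110001 → 4-byte char #3 = F1 B0 95 91.
Offset 9: leading byte 0xF3 = 11110011 → 4-byte char #4 = F3 84 BF 9C.
Offset 13: leading byte 0xE0 = 11100000 → 3-byte char #5 = E0 A4 98.
Offset 16: leading byte 0xF2 = 11110010 → 4-byte char #6 = F2 AE 96 AD.
Leading byte 0xF2 = 11110010 matches 11110xxx → 4-byte sequence.
Byte 1: 0xF2 = 11110010, payload 010 (3 bits).
Byte 2: 0xAE = 10101110 (10xxxxxx ✓), payload 101110.
Byte 3: 0x96 = 10010110 (10xxxxxx ✓), payload 010110.
Byte 4: 0xAD = 10101101 (10xxxxxx ✓), payload 101101.
Concatenate: 010101110010110101101 = 0xAE5AD (21 bits → U+AE5AD).

U+AE5AD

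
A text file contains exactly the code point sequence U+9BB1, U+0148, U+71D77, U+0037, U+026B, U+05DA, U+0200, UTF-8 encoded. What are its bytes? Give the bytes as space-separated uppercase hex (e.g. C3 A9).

U+9BB1: 3-byte form → E9 AE B1.
U+0148: 2-byte form → C5 88.
U+71D77: 4-byte form → F1 B1 B5 B7.
U+0037: 1-byte form → 37.
U+026B: 2-byte form → C9 AB.
U+05DA: 2-byte form → D7 9A.
U+0200: 2-byte form → C8 80.
Concatenated (16 bytes): E9 AE B1 C5 88 F1 B1 B5 B7 37 C9 AB D7 9A C8 80.

E9 AE B1 C5 88 F1 B1 B5 B7 37 C9 AB D7 9A C8 80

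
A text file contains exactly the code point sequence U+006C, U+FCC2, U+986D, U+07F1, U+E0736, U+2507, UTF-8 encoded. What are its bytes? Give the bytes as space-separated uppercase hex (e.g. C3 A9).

U+006C: 1-byte form → 6C.
U+FCC2: 3-byte form → EF B3 82.
U+986D: 3-byte form → E9 A1 AD.
U+07F1: 2-byte form → DF B1.
U+E0736: 4-byte form → F3 A0 9C B6.
U+2507: 3-byte form → E2 94 87.
Concatenated (16 bytes): 6C EF B3 82 E9 A1 AD DF B1 F3 A0 9C B6 E2 94 87.

6C EF B3 82 E9 A1 AD DF B1 F3 A0 9C B6 E2 94 87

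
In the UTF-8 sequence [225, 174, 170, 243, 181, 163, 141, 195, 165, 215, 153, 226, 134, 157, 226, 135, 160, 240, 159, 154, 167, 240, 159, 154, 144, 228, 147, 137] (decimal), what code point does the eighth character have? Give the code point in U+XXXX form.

Offset 0: leading byte 0xE1 = 11100001 → 3-byte char #1 = E1 AE AA.
Offset 3: leading byte 0xF3 = 11110011 → 4-byte char #2 = F3 B5 A3 8D.
Offset 7: leading byte 0xC3 = 11000011 → 2-byte char #3 = C3 A5.
Offset 9: leading byte 0xD7 = 11010111 → 2-byte char #4 = D7 99.
Offset 11: leading byte 0xE2 = 11100010 → 3-byte char #5 = E2 86 9D.
Offset 14: leading byte 0xE2 = 11100010 → 3-byte char #6 = E2 87 A0.
Offset 17: leading byte 0xF0 = 11110000 → 4-byte char #7 = F0 9F 9A A7.
Offset 21: leading byte 0xF0 = 11110000 → 4-byte char #8 = F0 9F 9A 90.
Leading byte 0xF0 = 11110000 matches 11110xxx → 4-byte sequence.
Byte 1: 0xF0 = 11110000, payload 000 (3 bits).
Byte 2: 0x9F = 10011111 (10xxxxxx ✓), payload 011111.
Byte 3: 0x9A = 10011010 (10xxxxxx ✓), payload 011010.
Byte 4: 0x90 = 10010000 (10xxxxxx ✓), payload 010000.
Concatenate: 000011111011010010000 = 0x1F690 (21 bits → U+1F690).

U+1F690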